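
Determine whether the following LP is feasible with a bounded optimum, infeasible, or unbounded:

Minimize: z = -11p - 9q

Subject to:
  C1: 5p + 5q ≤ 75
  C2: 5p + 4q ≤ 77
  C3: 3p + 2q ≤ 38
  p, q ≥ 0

Feasible with a bounded optimal solution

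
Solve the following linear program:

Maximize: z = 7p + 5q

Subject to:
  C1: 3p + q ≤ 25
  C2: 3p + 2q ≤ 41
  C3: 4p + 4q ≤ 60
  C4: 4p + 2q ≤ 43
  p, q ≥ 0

Evaluate the objective at each vertex of the feasible region:
  z(0, 0) = 0
  z(8.333, 0) = 58.33
  z(5, 10) = 85  ←
  z(0, 15) = 75
The maximum is at p = 5, q = 10.

p = 5, q = 10, z = 85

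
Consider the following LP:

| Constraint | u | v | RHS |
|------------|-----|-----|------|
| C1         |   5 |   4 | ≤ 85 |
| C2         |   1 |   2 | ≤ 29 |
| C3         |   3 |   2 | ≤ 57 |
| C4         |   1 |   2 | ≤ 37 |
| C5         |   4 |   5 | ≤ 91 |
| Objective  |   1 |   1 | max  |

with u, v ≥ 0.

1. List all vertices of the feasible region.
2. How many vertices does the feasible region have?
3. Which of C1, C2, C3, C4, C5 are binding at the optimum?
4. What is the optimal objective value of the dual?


1. (0, 0), (17, 0), (9, 10), (0, 14.5)
2. 4
3. C1, C2
4. 19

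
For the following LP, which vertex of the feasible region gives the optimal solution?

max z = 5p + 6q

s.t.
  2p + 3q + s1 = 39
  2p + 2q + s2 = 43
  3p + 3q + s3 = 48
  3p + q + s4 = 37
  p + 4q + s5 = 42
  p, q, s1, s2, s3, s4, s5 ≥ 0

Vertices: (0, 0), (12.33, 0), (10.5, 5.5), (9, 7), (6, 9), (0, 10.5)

Evaluate the objective at each vertex of the feasible region:
  z(0, 0) = 0
  z(12.33, 0) = 61.67
  z(10.5, 5.5) = 85.5
  z(9, 7) = 87  ←
  z(6, 9) = 84
  z(0, 10.5) = 63
The maximum is at p = 9, q = 7.

(9, 7)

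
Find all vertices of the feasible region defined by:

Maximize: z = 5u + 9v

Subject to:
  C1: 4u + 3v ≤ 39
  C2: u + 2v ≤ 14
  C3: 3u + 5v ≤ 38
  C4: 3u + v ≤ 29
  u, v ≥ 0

(0, 0), (9.667, 0), (9.6, 0.2), (7.364, 3.182), (6, 4), (0, 7)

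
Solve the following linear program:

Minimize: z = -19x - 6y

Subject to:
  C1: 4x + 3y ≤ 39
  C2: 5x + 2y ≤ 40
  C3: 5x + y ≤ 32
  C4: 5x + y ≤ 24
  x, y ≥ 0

Evaluate the objective at each vertex of the feasible region:
  z(0, 0) = 0
  z(4.8, 0) = -91.2
  z(3, 9) = -111  ←
  z(0, 13) = -78
The minimum is at x = 3, y = 9.

x = 3, y = 9, z = -111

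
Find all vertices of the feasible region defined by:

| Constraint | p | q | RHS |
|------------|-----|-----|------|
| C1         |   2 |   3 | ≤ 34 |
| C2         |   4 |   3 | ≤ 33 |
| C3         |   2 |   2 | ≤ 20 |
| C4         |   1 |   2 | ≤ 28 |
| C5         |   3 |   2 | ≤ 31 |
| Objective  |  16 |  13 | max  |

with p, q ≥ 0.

(0, 0), (8.25, 0), (3, 7), (0, 10)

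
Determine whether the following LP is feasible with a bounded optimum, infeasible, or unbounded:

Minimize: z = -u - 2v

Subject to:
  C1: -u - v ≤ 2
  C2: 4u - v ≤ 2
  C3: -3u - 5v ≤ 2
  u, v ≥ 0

Unbounded (objective can decrease without bound)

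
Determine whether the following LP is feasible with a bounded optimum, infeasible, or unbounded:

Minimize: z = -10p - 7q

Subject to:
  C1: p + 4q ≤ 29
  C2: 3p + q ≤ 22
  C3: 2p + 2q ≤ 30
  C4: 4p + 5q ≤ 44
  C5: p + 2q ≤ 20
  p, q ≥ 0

Feasible with a bounded optimal solution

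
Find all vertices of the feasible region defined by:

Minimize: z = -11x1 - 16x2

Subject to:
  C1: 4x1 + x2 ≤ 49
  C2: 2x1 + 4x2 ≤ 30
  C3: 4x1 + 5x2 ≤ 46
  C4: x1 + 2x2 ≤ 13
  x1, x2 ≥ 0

(0, 0), (11.5, 0), (9, 2), (0, 6.5)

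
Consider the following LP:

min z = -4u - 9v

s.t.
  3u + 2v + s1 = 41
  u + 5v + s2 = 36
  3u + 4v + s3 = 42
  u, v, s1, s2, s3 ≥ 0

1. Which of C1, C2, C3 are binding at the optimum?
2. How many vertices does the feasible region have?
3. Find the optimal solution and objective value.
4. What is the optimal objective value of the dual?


1. C2, C3
2. 5
3. u = 6, v = 6, z = -78
4. -78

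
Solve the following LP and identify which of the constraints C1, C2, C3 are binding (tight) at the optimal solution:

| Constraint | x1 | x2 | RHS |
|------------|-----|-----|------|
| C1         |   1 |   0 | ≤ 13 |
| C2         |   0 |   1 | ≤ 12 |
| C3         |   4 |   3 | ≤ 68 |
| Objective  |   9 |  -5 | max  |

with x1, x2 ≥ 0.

At x1 = 13, x2 = 0, compute slack b - a·x for each constraint:
  C1: 13 − 13 = 0  (binding)
  C2: 12 − 0 = 12  (slack)
  C3: 68 − 52 = 16  (slack)

Optimal: x1 = 13, x2 = 0
Binding: C1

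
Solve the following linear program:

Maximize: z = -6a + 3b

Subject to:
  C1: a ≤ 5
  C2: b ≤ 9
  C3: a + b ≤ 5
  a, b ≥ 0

Evaluate the objective at each vertex of the feasible region:
  z(0, 0) = 0
  z(5, 0) = -30
  z(0, 5) = 15  ←
The maximum is at a = 0, b = 5.

a = 0, b = 5, z = 15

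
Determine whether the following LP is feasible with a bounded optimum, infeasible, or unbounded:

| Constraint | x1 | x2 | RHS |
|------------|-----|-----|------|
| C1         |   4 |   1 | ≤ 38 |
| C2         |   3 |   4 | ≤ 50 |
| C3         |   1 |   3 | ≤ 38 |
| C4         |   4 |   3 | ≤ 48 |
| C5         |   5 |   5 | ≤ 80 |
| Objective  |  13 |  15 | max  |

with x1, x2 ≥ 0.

Feasible with a bounded optimal solution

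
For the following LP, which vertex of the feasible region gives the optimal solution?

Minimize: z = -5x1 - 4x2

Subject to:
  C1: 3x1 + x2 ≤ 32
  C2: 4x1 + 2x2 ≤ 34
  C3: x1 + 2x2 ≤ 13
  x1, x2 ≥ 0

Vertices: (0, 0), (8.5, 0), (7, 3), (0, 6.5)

Evaluate the objective at each vertex of the feasible region:
  z(0, 0) = 0
  z(8.5, 0) = -42.5
  z(7, 3) = -47  ←
  z(0, 6.5) = -26
The minimum is at x1 = 7, x2 = 3.

(7, 3)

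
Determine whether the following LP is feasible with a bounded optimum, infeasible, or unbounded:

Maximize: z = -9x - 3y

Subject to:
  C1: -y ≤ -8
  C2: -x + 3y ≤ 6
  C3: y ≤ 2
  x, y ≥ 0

Infeasible (no feasible solution exists)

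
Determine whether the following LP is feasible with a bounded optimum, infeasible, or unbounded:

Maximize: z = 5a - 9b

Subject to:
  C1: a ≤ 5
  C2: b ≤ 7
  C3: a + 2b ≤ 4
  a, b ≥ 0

Feasible with a bounded optimal solution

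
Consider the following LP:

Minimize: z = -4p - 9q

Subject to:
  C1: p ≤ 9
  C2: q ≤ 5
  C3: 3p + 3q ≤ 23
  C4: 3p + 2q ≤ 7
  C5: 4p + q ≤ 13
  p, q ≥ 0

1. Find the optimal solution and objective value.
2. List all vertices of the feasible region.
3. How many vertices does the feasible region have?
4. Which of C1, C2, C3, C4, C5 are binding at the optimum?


1. p = 0, q = 3.5, z = -31.5
2. (0, 0), (2.333, 0), (0, 3.5)
3. 3
4. C4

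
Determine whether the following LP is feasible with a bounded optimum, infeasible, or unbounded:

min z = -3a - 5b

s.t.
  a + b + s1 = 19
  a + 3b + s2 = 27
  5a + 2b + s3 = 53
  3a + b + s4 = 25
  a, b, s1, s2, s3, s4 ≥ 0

Feasible with a bounded optimal solution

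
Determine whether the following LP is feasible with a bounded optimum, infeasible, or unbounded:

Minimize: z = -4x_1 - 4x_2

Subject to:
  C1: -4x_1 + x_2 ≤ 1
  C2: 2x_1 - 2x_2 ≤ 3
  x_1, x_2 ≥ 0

Unbounded (objective can decrease without bound)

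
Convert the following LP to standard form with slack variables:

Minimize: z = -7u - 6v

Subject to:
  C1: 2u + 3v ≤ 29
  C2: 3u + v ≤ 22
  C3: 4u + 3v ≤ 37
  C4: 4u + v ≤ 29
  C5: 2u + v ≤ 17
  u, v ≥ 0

min z = -7u - 6v

s.t.
  2u + 3v + s1 = 29
  3u + v + s2 = 22
  4u + 3v + s3 = 37
  4u + v + s4 = 29
  2u + v + s5 = 17
  u, v, s1, s2, s3, s4, s5 ≥ 0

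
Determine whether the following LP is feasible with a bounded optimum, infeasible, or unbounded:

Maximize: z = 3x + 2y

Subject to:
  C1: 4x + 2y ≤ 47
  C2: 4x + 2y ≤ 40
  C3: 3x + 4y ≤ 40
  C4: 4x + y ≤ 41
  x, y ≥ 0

Feasible with a bounded optimal solution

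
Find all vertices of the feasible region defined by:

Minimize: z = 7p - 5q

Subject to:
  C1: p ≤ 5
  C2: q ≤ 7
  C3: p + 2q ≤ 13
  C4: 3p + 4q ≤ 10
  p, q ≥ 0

(0, 0), (3.333, 0), (0, 2.5)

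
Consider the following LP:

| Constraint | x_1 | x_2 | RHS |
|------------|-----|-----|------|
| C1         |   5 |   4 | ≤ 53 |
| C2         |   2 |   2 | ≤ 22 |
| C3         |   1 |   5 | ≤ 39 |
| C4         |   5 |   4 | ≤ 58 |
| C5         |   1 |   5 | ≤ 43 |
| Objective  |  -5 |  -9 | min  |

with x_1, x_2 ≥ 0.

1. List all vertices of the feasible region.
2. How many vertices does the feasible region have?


1. (0, 0), (10.6, 0), (9, 2), (4, 7), (0, 7.8)
2. 5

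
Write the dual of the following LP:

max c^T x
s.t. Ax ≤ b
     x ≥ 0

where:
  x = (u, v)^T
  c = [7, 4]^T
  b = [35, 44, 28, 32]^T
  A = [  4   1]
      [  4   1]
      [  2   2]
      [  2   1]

Primal max cᵀx s.t. Ax ≤ b, x ≥ 0  →  Dual min bᵀy s.t. Aᵀy ≥ c, y ≥ 0.

Minimize: z = 35y1 + 44y2 + 28y3 + 32y4

Subject to:
  4y1 + 4y2 + 2y3 + 2y4 ≥ 7
  y1 + y2 + 2y3 + y4 ≥ 4
  y1, y2, y3, y4 ≥ 0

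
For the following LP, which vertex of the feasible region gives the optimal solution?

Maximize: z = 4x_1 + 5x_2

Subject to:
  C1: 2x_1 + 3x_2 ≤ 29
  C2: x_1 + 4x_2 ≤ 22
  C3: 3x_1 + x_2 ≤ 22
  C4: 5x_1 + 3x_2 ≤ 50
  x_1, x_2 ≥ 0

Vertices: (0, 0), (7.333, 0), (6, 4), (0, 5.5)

Evaluate the objective at each vertex of the feasible region:
  z(0, 0) = 0
  z(7.333, 0) = 29.33
  z(6, 4) = 44  ←
  z(0, 5.5) = 27.5
The maximum is at x_1 = 6, x_2 = 4.

(6, 4)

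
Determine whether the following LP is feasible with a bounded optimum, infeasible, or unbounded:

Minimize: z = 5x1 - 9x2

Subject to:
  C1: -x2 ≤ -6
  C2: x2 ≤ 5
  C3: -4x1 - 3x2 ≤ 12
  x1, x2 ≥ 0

Infeasible (no feasible solution exists)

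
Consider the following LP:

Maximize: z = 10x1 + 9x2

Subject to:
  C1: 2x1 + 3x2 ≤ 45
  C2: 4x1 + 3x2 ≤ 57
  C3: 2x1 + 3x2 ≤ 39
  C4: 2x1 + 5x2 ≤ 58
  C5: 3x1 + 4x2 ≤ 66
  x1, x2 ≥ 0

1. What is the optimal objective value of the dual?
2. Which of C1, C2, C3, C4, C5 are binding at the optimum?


1. 153
2. C2, C3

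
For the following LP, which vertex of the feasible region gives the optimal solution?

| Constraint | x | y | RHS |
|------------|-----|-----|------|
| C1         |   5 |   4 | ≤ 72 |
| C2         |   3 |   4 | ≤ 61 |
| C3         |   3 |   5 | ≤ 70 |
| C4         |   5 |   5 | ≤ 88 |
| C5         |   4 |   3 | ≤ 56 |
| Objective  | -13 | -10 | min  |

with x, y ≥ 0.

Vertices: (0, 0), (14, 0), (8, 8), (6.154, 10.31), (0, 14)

Evaluate the objective at each vertex of the feasible region:
  z(0, 0) = 0
  z(14, 0) = -182
  z(8, 8) = -184  ←
  z(6.154, 10.31) = -183.1
  z(0, 14) = -140
The minimum is at x = 8, y = 8.

(8, 8)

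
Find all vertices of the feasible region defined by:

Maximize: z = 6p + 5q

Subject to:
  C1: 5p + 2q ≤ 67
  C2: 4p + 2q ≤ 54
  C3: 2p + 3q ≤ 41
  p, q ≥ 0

(0, 0), (13.4, 0), (13, 1), (10, 7), (0, 13.67)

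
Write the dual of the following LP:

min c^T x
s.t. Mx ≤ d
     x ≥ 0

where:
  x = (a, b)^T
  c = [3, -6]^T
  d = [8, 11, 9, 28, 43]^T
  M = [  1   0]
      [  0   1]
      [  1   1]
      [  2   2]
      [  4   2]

Primal min cᵀx s.t. Ax ≤ b, x ≥ 0  →  Dual max −bᵀy s.t. Aᵀy ≥ −c, y ≥ 0.

Maximize: z = -8y1 - 11y2 - 9y3 - 28y4 - 43y5

Subject to:
  y1 + y3 + 2y4 + 4y5 ≥ -3
  y2 + y3 + 2y4 + 2y5 ≥ 6
  y1, y2, y3, y4, y5 ≥ 0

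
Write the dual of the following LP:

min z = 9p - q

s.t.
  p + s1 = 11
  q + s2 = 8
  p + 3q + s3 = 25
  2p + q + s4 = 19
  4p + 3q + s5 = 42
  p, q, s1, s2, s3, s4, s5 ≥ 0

Primal min cᵀx s.t. Ax ≤ b, x ≥ 0  →  Dual max −bᵀy s.t. Aᵀy ≥ −c, y ≥ 0.

Maximize: z = -11y1 - 8y2 - 25y3 - 19y4 - 42y5

Subject to:
  y1 + y3 + 2y4 + 4y5 ≥ -9
  y2 + 3y3 + y4 + 3y5 ≥ 1
  y1, y2, y3, y4, y5 ≥ 0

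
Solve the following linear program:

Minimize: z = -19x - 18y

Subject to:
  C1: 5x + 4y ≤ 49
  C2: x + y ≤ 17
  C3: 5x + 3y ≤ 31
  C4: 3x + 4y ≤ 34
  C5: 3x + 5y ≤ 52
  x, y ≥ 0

Evaluate the objective at each vertex of the feasible region:
  z(0, 0) = 0
  z(6.2, 0) = -117.8
  z(2, 7) = -164  ←
  z(0, 8.5) = -153
The minimum is at x = 2, y = 7.

x = 2, y = 7, z = -164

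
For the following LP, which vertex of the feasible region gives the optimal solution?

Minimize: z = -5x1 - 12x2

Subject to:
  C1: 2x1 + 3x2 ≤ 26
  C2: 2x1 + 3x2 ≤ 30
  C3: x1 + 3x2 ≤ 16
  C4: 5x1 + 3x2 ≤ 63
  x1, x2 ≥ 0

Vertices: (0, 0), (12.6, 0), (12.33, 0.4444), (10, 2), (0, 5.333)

Evaluate the objective at each vertex of the feasible region:
  z(0, 0) = 0
  z(12.6, 0) = -63
  z(12.33, 0.4444) = -67
  z(10, 2) = -74  ←
  z(0, 5.333) = -64
The minimum is at x1 = 10, x2 = 2.

(10, 2)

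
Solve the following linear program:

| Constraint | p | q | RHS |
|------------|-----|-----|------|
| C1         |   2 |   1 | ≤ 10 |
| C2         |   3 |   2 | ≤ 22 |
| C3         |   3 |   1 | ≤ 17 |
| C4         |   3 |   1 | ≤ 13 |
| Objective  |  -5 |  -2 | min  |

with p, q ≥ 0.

Evaluate the objective at each vertex of the feasible region:
  z(0, 0) = 0
  z(4.333, 0) = -21.67
  z(3, 4) = -23  ←
  z(0, 10) = -20
The minimum is at p = 3, q = 4.

p = 3, q = 4, z = -23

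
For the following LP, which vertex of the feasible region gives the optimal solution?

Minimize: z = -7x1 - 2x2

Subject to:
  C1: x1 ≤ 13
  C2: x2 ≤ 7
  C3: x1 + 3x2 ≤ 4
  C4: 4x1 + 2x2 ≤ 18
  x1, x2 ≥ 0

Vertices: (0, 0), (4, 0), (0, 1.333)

Evaluate the objective at each vertex of the feasible region:
  z(0, 0) = 0
  z(4, 0) = -28  ←
  z(0, 1.333) = -2.667
The minimum is at x1 = 4, x2 = 0.

(4, 0)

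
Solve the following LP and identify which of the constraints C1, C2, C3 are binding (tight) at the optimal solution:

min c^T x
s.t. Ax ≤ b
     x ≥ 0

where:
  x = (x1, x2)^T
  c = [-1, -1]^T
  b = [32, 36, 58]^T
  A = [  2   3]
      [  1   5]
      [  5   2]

At x1 = 10, x2 = 4, compute slack b - a·x for each constraint:
  C1: 32 − 32 = 0  (binding)
  C2: 36 − 30 = 6  (slack)
  C3: 58 − 58 = 0  (binding)

Optimal: x1 = 10, x2 = 4
Binding: C1, C3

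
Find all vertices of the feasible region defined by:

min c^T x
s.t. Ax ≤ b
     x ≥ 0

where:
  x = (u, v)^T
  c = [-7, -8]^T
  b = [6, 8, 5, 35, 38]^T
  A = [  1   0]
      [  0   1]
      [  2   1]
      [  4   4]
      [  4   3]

(0, 0), (2.5, 0), (0, 5)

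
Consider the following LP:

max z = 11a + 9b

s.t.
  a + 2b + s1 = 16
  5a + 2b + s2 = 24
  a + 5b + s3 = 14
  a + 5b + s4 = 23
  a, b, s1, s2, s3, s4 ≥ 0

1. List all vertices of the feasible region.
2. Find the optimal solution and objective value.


1. (0, 0), (4.8, 0), (4, 2), (0, 2.8)
2. a = 4, b = 2, z = 62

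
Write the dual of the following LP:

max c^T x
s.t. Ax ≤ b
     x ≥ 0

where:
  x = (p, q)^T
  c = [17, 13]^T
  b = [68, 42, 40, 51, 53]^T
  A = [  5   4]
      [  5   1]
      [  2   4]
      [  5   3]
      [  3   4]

Primal max cᵀx s.t. Ax ≤ b, x ≥ 0  →  Dual min bᵀy s.t. Aᵀy ≥ c, y ≥ 0.

Minimize: z = 68y1 + 42y2 + 40y3 + 51y4 + 53y5

Subject to:
  5y1 + 5y2 + 2y3 + 5y4 + 3y5 ≥ 17
  4y1 + y2 + 4y3 + 3y4 + 4y5 ≥ 13
  y1, y2, y3, y4, y5 ≥ 0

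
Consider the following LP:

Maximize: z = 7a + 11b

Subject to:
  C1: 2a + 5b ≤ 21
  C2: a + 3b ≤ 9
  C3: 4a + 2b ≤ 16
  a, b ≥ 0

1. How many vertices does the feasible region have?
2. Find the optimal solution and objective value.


1. 4
2. a = 3, b = 2, z = 43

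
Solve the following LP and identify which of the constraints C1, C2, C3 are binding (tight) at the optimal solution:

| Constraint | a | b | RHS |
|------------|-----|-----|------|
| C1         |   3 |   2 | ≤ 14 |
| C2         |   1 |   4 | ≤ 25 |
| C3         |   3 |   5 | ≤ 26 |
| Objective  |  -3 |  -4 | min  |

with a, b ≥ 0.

At a = 2, b = 4, compute slack b - a·x for each constraint:
  C1: 14 − 14 = 0  (binding)
  C2: 25 − 18 = 7  (slack)
  C3: 26 − 26 = 0  (binding)

Optimal: a = 2, b = 4
Binding: C1, C3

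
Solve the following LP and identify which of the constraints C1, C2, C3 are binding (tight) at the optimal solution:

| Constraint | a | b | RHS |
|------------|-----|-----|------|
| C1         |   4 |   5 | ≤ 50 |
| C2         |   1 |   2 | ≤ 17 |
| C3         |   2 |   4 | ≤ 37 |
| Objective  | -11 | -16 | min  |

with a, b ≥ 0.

At a = 5, b = 6, compute slack b - a·x for each constraint:
  C1: 50 − 50 = 0  (binding)
  C2: 17 − 17 = 0  (binding)
  C3: 37 − 34 = 3  (slack)

Optimal: a = 5, b = 6
Binding: C1, C2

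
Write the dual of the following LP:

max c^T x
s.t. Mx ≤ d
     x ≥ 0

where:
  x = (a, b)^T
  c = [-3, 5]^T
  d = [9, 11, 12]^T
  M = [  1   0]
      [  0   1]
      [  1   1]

Primal max cᵀx s.t. Ax ≤ b, x ≥ 0  →  Dual min bᵀy s.t. Aᵀy ≥ c, y ≥ 0.

Minimize: z = 9y1 + 11y2 + 12y3

Subject to:
  y1 + y3 ≥ -3
  y2 + y3 ≥ 5
  y1, y2, y3 ≥ 0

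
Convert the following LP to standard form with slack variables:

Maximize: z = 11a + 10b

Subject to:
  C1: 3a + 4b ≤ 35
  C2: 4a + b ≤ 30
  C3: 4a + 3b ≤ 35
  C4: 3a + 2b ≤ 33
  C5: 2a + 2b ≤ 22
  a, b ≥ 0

max z = 11a + 10b

s.t.
  3a + 4b + s1 = 35
  4a + b + s2 = 30
  4a + 3b + s3 = 35
  3a + 2b + s4 = 33
  2a + 2b + s5 = 22
  a, b, s1, s2, s3, s4, s5 ≥ 0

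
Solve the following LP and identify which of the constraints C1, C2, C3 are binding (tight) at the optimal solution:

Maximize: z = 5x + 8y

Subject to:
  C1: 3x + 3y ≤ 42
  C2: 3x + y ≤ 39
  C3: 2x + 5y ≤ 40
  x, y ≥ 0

At x = 10, y = 4, compute slack b - a·x for each constraint:
  C1: 42 − 42 = 0  (binding)
  C2: 39 − 34 = 5  (slack)
  C3: 40 − 40 = 0  (binding)

Optimal: x = 10, y = 4
Binding: C1, C3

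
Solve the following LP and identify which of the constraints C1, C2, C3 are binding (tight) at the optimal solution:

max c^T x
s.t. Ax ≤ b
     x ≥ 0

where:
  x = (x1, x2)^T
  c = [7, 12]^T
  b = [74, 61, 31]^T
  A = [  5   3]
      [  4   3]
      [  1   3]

At x1 = 10, x2 = 7, compute slack b - a·x for each constraint:
  C1: 74 − 71 = 3  (slack)
  C2: 61 − 61 = 0  (binding)
  C3: 31 − 31 = 0  (binding)

Optimal: x1 = 10, x2 = 7
Binding: C2, C3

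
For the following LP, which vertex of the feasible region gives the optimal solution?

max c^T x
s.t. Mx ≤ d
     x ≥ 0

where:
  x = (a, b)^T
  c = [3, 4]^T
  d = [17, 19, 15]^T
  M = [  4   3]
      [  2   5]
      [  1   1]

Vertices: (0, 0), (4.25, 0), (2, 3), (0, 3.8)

Evaluate the objective at each vertex of the feasible region:
  z(0, 0) = 0
  z(4.25, 0) = 12.75
  z(2, 3) = 18  ←
  z(0, 3.8) = 15.2
The maximum is at a = 2, b = 3.

(2, 3)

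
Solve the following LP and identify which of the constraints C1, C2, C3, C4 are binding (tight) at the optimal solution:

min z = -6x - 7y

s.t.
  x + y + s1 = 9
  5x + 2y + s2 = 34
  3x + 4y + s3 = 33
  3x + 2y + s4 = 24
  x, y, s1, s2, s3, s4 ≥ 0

At x = 3, y = 6, compute slack b - a·x for each constraint:
  C1: 9 − 9 = 0  (binding)
  C2: 34 − 27 = 7  (slack)
  C3: 33 − 33 = 0  (binding)
  C4: 24 − 21 = 3  (slack)

Optimal: x = 3, y = 6
Binding: C1, C3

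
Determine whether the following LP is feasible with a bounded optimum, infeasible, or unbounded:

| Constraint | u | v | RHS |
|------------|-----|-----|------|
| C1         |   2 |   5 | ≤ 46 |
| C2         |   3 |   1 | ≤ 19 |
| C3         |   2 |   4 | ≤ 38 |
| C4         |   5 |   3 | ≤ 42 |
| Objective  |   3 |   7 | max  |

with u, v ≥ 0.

Feasible with a bounded optimal solution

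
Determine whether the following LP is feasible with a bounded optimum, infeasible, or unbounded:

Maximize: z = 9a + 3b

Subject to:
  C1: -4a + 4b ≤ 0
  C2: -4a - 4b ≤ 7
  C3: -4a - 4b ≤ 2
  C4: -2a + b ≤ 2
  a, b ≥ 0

Unbounded (objective can increase without bound)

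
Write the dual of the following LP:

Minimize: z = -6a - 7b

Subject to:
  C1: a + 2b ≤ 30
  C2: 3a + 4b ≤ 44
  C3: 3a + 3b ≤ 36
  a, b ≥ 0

Primal min cᵀx s.t. Ax ≤ b, x ≥ 0  →  Dual max −bᵀy s.t. Aᵀy ≥ −c, y ≥ 0.

Maximize: z = -30y1 - 44y2 - 36y3

Subject to:
  y1 + 3y2 + 3y3 ≥ 6
  2y1 + 4y2 + 3y3 ≥ 7
  y1, y2, y3 ≥ 0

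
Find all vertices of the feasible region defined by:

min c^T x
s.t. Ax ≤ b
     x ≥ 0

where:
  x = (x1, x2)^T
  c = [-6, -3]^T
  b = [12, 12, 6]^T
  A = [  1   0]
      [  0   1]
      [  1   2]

(0, 0), (6, 0), (0, 3)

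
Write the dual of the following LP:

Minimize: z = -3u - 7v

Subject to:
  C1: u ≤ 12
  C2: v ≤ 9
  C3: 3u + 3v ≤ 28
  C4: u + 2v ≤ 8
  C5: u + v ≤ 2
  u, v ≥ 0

Primal min cᵀx s.t. Ax ≤ b, x ≥ 0  →  Dual max −bᵀy s.t. Aᵀy ≥ −c, y ≥ 0.

Maximize: z = -12y1 - 9y2 - 28y3 - 8y4 - 2y5

Subject to:
  y1 + 3y3 + y4 + y5 ≥ 3
  y2 + 3y3 + 2y4 + y5 ≥ 7
  y1, y2, y3, y4, y5 ≥ 0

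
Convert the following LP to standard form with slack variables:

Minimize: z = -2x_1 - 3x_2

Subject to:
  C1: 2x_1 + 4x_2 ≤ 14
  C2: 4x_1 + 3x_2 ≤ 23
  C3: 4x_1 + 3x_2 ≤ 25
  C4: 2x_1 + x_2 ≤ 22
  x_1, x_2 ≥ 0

min z = -2x_1 - 3x_2

s.t.
  2x_1 + 4x_2 + s1 = 14
  4x_1 + 3x_2 + s2 = 23
  4x_1 + 3x_2 + s3 = 25
  2x_1 + x_2 + s4 = 22
  x_1, x_2, s1, s2, s3, s4 ≥ 0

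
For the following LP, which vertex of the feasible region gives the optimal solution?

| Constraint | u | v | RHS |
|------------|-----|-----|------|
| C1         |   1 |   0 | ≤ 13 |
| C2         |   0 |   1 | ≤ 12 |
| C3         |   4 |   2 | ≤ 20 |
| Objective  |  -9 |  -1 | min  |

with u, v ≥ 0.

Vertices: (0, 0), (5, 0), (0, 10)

Evaluate the objective at each vertex of the feasible region:
  z(0, 0) = 0
  z(5, 0) = -45  ←
  z(0, 10) = -10
The minimum is at u = 5, v = 0.

(5, 0)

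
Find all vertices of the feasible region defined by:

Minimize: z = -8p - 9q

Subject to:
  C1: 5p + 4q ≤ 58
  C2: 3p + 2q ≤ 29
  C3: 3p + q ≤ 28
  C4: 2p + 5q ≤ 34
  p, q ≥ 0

(0, 0), (9.333, 0), (9, 1), (7, 4), (0, 6.8)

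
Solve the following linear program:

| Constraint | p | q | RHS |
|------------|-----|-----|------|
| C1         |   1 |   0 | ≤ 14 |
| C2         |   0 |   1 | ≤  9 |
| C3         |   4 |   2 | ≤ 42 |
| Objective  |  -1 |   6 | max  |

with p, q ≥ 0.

Evaluate the objective at each vertex of the feasible region:
  z(0, 0) = 0
  z(10.5, 0) = -10.5
  z(6, 9) = 48
  z(0, 9) = 54  ←
The maximum is at p = 0, q = 9.

p = 0, q = 9, z = 54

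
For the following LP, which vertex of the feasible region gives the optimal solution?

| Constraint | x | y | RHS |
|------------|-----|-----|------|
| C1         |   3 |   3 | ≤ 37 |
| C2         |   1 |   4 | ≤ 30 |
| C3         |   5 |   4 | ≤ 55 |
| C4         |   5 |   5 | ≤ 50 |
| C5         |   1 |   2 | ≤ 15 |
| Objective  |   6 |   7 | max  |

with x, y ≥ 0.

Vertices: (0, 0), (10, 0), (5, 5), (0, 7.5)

Evaluate the objective at each vertex of the feasible region:
  z(0, 0) = 0
  z(10, 0) = 60
  z(5, 5) = 65  ←
  z(0, 7.5) = 52.5
The maximum is at x = 5, y = 5.

(5, 5)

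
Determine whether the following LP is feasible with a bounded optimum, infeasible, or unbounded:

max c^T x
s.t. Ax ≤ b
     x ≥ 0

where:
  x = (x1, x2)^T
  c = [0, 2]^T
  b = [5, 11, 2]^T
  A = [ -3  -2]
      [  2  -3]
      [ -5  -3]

Unbounded (objective can increase without bound)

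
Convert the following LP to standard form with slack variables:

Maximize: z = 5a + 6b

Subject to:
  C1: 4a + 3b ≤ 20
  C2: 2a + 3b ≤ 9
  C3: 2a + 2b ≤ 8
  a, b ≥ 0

max z = 5a + 6b

s.t.
  4a + 3b + s1 = 20
  2a + 3b + s2 = 9
  2a + 2b + s3 = 8
  a, b, s1, s2, s3 ≥ 0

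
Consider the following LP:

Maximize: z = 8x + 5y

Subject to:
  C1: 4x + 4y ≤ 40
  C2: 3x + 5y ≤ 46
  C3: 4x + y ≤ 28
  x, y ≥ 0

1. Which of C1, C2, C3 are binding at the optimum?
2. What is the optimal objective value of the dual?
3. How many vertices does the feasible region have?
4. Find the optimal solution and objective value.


1. C1, C3
2. 68
3. 5
4. x = 6, y = 4, z = 68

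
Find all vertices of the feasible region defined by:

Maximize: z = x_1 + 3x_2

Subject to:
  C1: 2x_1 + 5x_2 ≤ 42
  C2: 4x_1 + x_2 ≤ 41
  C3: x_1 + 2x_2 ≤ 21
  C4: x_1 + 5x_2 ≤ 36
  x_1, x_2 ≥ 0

(0, 0), (10.25, 0), (9.056, 4.778), (6, 6), (0, 7.2)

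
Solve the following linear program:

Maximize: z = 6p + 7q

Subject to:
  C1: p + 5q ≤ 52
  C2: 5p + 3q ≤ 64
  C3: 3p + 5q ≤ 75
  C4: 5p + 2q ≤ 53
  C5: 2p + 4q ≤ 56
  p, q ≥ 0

Evaluate the objective at each vertex of the feasible region:
  z(0, 0) = 0
  z(10.6, 0) = 63.6
  z(7, 9) = 105  ←
  z(0, 10.4) = 72.8
The maximum is at p = 7, q = 9.

p = 7, q = 9, z = 105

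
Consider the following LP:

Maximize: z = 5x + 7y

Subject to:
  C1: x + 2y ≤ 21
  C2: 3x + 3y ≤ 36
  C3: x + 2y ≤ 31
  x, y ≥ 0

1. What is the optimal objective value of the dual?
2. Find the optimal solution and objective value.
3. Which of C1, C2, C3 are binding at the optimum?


1. 78
2. x = 3, y = 9, z = 78
3. C1, C2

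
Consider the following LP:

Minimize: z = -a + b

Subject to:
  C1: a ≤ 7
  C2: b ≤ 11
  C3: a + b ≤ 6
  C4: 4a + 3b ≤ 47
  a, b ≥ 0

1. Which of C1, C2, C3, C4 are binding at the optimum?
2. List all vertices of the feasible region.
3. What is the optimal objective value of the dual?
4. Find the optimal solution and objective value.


1. C3
2. (0, 0), (6, 0), (0, 6)
3. -6
4. a = 6, b = 0, z = -6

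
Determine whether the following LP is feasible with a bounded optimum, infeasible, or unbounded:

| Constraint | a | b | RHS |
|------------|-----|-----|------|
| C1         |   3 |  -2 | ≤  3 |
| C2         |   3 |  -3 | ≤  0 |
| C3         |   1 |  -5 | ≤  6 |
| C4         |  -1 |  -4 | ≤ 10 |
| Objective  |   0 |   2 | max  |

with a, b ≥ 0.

Unbounded (objective can increase without bound)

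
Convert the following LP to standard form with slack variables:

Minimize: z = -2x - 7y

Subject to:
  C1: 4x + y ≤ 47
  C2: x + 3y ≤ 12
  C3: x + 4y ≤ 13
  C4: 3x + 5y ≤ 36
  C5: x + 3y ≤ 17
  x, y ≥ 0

min z = -2x - 7y

s.t.
  4x + y + s1 = 47
  x + 3y + s2 = 12
  x + 4y + s3 = 13
  3x + 5y + s4 = 36
  x + 3y + s5 = 17
  x, y, s1, s2, s3, s4, s5 ≥ 0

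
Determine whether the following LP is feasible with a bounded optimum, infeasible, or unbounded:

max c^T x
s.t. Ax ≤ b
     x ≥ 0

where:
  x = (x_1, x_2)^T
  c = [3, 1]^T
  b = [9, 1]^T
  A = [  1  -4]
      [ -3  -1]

Unbounded (objective can increase without bound)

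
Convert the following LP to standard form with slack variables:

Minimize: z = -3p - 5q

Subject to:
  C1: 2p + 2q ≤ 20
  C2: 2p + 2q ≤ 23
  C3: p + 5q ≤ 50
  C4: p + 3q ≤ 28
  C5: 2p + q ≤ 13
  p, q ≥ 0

min z = -3p - 5q

s.t.
  2p + 2q + s1 = 20
  2p + 2q + s2 = 23
  p + 5q + s3 = 50
  p + 3q + s4 = 28
  2p + q + s5 = 13
  p, q, s1, s2, s3, s4, s5 ≥ 0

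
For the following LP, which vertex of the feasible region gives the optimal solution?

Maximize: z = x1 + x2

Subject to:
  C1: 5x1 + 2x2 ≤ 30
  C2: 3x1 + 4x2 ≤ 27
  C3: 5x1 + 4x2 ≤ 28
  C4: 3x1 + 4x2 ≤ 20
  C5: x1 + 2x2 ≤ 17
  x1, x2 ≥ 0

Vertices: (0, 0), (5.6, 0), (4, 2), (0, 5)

Evaluate the objective at each vertex of the feasible region:
  z(0, 0) = 0
  z(5.6, 0) = 5.6
  z(4, 2) = 6  ←
  z(0, 5) = 5
The maximum is at x1 = 4, x2 = 2.

(4, 2)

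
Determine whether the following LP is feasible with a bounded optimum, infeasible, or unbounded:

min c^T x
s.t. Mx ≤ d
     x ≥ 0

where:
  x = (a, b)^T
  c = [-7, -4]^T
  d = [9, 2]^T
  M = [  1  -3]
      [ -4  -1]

Unbounded (objective can decrease without bound)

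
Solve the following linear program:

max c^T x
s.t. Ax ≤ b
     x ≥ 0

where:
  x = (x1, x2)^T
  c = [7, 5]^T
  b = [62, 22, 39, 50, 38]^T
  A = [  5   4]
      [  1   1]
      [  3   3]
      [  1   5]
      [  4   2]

Evaluate the objective at each vertex of the feasible region:
  z(0, 0) = 0
  z(9.5, 0) = 66.5
  z(6, 7) = 77  ←
  z(3.75, 9.25) = 72.5
  z(0, 10) = 50
The maximum is at x1 = 6, x2 = 7.

x1 = 6, x2 = 7, z = 77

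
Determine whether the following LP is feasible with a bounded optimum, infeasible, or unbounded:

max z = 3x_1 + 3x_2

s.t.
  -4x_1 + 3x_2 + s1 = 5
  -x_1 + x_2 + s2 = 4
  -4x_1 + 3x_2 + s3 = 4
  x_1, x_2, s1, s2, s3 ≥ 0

Unbounded (objective can increase without bound)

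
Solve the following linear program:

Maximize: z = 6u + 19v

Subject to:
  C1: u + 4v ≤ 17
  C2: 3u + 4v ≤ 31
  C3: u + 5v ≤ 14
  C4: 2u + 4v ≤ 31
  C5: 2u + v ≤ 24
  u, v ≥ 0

Evaluate the objective at each vertex of the feasible region:
  z(0, 0) = 0
  z(10.33, 0) = 62
  z(9, 1) = 73  ←
  z(0, 2.8) = 53.2
The maximum is at u = 9, v = 1.

u = 9, v = 1, z = 73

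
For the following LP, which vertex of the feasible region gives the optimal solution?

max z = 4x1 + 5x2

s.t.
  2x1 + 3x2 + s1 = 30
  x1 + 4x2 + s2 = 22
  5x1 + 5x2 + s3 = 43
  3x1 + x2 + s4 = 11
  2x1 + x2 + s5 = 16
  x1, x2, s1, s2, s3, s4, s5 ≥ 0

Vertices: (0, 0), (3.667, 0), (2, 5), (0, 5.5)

Evaluate the objective at each vertex of the feasible region:
  z(0, 0) = 0
  z(3.667, 0) = 14.67
  z(2, 5) = 33  ←
  z(0, 5.5) = 27.5
The maximum is at x1 = 2, x2 = 5.

(2, 5)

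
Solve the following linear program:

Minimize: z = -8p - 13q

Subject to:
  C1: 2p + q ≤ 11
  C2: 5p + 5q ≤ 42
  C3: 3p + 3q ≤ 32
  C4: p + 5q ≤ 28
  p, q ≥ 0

Evaluate the objective at each vertex of the feasible region:
  z(0, 0) = 0
  z(5.5, 0) = -44
  z(3, 5) = -89  ←
  z(0, 5.6) = -72.8
The minimum is at p = 3, q = 5.

p = 3, q = 5, z = -89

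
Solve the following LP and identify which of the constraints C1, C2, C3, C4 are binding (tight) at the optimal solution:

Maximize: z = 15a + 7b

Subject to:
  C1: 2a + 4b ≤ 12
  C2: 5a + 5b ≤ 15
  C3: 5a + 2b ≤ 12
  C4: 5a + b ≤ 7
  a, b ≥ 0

At a = 1, b = 2, compute slack b - a·x for each constraint:
  C1: 12 − 10 = 2  (slack)
  C2: 15 − 15 = 0  (binding)
  C3: 12 − 9 = 3  (slack)
  C4: 7 − 7 = 0  (binding)

Optimal: a = 1, b = 2
Binding: C2, C4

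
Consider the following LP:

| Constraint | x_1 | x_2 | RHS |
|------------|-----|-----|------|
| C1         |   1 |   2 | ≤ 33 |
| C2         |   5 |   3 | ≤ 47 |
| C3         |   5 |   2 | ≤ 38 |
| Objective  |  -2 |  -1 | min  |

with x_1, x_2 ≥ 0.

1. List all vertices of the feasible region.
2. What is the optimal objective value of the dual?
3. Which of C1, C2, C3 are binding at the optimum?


1. (0, 0), (7.6, 0), (4, 9), (0, 15.67)
2. -17
3. C2, C3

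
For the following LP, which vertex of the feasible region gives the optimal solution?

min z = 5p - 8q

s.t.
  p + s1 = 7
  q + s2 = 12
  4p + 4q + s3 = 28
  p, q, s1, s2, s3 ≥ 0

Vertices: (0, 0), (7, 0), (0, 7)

Evaluate the objective at each vertex of the feasible region:
  z(0, 0) = 0
  z(7, 0) = 35
  z(0, 7) = -56  ←
The minimum is at p = 0, q = 7.

(0, 7)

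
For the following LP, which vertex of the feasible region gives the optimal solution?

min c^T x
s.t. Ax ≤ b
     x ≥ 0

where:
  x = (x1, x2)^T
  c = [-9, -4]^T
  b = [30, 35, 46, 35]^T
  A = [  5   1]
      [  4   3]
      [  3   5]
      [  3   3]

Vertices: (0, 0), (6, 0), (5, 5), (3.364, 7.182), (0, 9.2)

Evaluate the objective at each vertex of the feasible region:
  z(0, 0) = 0
  z(6, 0) = -54
  z(5, 5) = -65  ←
  z(3.364, 7.182) = -59
  z(0, 9.2) = -36.8
The minimum is at x1 = 5, x2 = 5.

(5, 5)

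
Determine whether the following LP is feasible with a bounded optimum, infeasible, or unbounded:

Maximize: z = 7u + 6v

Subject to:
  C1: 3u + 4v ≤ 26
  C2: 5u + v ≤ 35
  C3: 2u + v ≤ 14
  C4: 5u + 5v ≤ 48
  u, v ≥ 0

Feasible with a bounded optimal solution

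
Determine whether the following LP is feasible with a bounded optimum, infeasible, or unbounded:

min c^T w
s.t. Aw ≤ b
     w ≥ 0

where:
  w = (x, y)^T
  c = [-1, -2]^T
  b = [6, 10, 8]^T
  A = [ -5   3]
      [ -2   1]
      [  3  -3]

Unbounded (objective can decrease without bound)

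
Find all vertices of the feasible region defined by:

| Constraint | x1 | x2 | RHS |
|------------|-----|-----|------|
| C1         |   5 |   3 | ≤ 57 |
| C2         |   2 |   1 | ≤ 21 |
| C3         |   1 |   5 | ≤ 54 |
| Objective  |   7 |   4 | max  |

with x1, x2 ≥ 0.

(0, 0), (10.5, 0), (6, 9), (5.591, 9.682), (0, 10.8)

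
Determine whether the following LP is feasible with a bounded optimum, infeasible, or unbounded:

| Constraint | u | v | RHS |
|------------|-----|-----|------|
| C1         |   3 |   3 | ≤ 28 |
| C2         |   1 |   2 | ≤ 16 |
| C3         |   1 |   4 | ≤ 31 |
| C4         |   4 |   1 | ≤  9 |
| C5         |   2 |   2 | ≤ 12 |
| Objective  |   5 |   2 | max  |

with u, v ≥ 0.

Feasible with a bounded optimal solution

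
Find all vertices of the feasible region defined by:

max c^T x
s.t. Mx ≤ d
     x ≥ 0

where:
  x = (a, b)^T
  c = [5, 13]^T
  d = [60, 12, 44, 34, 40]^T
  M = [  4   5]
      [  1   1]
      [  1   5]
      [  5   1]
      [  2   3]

(0, 0), (6.8, 0), (5.5, 6.5), (4, 8), (0, 8.8)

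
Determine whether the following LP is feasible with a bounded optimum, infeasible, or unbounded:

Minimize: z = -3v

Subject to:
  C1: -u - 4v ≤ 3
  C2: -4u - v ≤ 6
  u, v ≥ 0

Unbounded (objective can decrease without bound)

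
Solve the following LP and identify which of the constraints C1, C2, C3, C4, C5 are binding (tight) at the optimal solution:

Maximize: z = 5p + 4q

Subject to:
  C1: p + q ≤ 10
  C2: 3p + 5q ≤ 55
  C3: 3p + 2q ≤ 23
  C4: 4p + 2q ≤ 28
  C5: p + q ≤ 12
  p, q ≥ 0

At p = 3, q = 7, compute slack b - a·x for each constraint:
  C1: 10 − 10 = 0  (binding)
  C2: 55 − 44 = 11  (slack)
  C3: 23 − 23 = 0  (binding)
  C4: 28 − 26 = 2  (slack)
  C5: 12 − 10 = 2  (slack)

Optimal: p = 3, q = 7
Binding: C1, C3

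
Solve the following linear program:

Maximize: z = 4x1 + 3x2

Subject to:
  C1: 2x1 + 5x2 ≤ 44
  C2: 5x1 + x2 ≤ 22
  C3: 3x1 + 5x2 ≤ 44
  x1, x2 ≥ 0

Evaluate the objective at each vertex of the feasible region:
  z(0, 0) = 0
  z(4.4, 0) = 17.6
  z(3, 7) = 33  ←
  z(0, 8.8) = 26.4
The maximum is at x1 = 3, x2 = 7.

x1 = 3, x2 = 7, z = 33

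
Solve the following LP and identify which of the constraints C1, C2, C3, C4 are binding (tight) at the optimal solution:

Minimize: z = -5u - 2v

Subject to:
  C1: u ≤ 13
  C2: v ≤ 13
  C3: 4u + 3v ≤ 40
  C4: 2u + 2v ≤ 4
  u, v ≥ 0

At u = 2, v = 0, compute slack b - a·x for each constraint:
  C1: 13 − 2 = 11  (slack)
  C2: 13 − 0 = 13  (slack)
  C3: 40 − 8 = 32  (slack)
  C4: 4 − 4 = 0  (binding)

Optimal: u = 2, v = 0
Binding: C4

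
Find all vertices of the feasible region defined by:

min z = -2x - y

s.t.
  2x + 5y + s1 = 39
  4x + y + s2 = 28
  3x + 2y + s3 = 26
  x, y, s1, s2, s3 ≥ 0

(0, 0), (7, 0), (6, 4), (4.727, 5.909), (0, 7.8)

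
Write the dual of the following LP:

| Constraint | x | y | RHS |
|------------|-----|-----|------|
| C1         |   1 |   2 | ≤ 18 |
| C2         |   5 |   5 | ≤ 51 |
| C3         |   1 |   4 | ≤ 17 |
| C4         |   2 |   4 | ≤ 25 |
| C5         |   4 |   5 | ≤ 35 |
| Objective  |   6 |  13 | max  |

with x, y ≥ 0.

Primal max cᵀx s.t. Ax ≤ b, x ≥ 0  →  Dual min bᵀy s.t. Aᵀy ≥ c, y ≥ 0.

Minimize: z = 18y1 + 51y2 + 17y3 + 25y4 + 35y5

Subject to:
  y1 + 5y2 + y3 + 2y4 + 4y5 ≥ 6
  2y1 + 5y2 + 4y3 + 4y4 + 5y5 ≥ 13
  y1, y2, y3, y4, y5 ≥ 0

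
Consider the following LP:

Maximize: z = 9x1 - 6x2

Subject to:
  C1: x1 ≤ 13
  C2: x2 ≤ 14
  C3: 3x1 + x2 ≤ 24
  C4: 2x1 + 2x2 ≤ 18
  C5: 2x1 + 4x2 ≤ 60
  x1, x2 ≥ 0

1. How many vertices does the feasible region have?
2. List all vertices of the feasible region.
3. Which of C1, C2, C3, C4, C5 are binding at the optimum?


1. 4
2. (0, 0), (8, 0), (7.5, 1.5), (0, 9)
3. C3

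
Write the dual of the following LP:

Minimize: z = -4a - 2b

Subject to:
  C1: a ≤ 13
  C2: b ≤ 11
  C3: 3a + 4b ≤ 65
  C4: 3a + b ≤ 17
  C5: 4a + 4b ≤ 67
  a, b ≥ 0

Primal min cᵀx s.t. Ax ≤ b, x ≥ 0  →  Dual max −bᵀy s.t. Aᵀy ≥ −c, y ≥ 0.

Maximize: z = -13y1 - 11y2 - 65y3 - 17y4 - 67y5

Subject to:
  y1 + 3y3 + 3y4 + 4y5 ≥ 4
  y2 + 4y3 + y4 + 4y5 ≥ 2
  y1, y2, y3, y4, y5 ≥ 0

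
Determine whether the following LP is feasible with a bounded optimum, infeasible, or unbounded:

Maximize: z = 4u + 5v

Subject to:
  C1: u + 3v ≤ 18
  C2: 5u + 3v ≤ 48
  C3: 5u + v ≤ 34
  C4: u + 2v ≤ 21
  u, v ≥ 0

Feasible with a bounded optimal solution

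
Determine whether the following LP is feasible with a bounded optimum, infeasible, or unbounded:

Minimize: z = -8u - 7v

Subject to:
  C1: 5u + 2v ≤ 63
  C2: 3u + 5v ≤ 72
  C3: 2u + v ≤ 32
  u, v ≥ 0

Feasible with a bounded optimal solution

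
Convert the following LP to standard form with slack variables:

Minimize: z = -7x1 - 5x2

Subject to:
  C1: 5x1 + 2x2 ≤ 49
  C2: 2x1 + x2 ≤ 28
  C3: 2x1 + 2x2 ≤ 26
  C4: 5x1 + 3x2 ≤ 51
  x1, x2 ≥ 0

min z = -7x1 - 5x2

s.t.
  5x1 + 2x2 + s1 = 49
  2x1 + x2 + s2 = 28
  2x1 + 2x2 + s3 = 26
  5x1 + 3x2 + s4 = 51
  x1, x2, s1, s2, s3, s4 ≥ 0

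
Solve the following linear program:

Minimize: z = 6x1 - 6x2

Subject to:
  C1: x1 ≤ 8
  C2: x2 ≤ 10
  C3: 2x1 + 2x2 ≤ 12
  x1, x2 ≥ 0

Evaluate the objective at each vertex of the feasible region:
  z(0, 0) = 0
  z(6, 0) = 36
  z(0, 6) = -36  ←
The minimum is at x1 = 0, x2 = 6.

x1 = 0, x2 = 6, z = -36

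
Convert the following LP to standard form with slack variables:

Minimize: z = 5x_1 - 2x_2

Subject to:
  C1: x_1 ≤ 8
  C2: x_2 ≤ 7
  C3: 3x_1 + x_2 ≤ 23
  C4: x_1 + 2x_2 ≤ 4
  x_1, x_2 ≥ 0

min z = 5x_1 - 2x_2

s.t.
  x_1 + s1 = 8
  x_2 + s2 = 7
  3x_1 + x_2 + s3 = 23
  x_1 + 2x_2 + s4 = 4
  x_1, x_2, s1, s2, s3, s4 ≥ 0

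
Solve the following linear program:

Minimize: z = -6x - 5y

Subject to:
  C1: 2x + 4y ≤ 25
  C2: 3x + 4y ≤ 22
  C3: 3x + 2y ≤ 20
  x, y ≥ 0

Evaluate the objective at each vertex of the feasible region:
  z(0, 0) = 0
  z(6.667, 0) = -40
  z(6, 1) = -41  ←
  z(0, 5.5) = -27.5
The minimum is at x = 6, y = 1.

x = 6, y = 1, z = -41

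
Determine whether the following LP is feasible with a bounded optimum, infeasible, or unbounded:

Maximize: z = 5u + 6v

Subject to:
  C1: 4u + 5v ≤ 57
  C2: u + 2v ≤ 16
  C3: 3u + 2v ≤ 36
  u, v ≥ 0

Feasible with a bounded optimal solution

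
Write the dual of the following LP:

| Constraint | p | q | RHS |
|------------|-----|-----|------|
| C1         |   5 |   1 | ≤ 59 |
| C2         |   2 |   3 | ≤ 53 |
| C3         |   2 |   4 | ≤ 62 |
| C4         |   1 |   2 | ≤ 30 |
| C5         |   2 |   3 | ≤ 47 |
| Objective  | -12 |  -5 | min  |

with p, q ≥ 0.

Primal min cᵀx s.t. Ax ≤ b, x ≥ 0  →  Dual max −bᵀy s.t. Aᵀy ≥ −c, y ≥ 0.

Maximize: z = -59y1 - 53y2 - 62y3 - 30y4 - 47y5

Subject to:
  5y1 + 2y2 + 2y3 + y4 + 2y5 ≥ 12
  y1 + 3y2 + 4y3 + 2y4 + 3y5 ≥ 5
  y1, y2, y3, y4, y5 ≥ 0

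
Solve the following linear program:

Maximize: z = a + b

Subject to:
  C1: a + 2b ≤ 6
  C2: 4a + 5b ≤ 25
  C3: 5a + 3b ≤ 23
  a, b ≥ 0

Evaluate the objective at each vertex of the feasible region:
  z(0, 0) = 0
  z(4.6, 0) = 4.6
  z(4, 1) = 5  ←
  z(0, 3) = 3
The maximum is at a = 4, b = 1.

a = 4, b = 1, z = 5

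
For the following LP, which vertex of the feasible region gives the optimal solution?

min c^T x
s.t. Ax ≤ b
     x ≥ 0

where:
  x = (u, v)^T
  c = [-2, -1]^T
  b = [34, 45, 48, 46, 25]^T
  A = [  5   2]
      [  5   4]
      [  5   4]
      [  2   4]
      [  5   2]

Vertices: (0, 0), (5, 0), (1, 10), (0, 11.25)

Evaluate the objective at each vertex of the feasible region:
  z(0, 0) = 0
  z(5, 0) = -10
  z(1, 10) = -12  ←
  z(0, 11.25) = -11.25
The minimum is at u = 1, v = 10.

(1, 10)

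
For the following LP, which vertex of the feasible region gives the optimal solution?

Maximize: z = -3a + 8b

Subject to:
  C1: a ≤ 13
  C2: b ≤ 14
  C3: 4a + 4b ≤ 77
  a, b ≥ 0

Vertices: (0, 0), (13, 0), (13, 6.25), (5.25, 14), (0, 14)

Evaluate the objective at each vertex of the feasible region:
  z(0, 0) = 0
  z(13, 0) = -39
  z(13, 6.25) = 11
  z(5.25, 14) = 96.25
  z(0, 14) = 112  ←
The maximum is at a = 0, b = 14.

(0, 14)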